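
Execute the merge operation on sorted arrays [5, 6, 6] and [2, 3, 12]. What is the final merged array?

Merging process:

Compare 5 vs 2: take 2 from right. Merged: [2]
Compare 5 vs 3: take 3 from right. Merged: [2, 3]
Compare 5 vs 12: take 5 from left. Merged: [2, 3, 5]
Compare 6 vs 12: take 6 from left. Merged: [2, 3, 5, 6]
Compare 6 vs 12: take 6 from left. Merged: [2, 3, 5, 6, 6]
Append remaining from right: [12]. Merged: [2, 3, 5, 6, 6, 12]

Final merged array: [2, 3, 5, 6, 6, 12]
Total comparisons: 5

The merged array is [2, 3, 5, 6, 6, 12], requiring 5 comparisons. The merge step runs in O(n) time where n is the total number of elements.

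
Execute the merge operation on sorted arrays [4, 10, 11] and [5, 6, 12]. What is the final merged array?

Merging process:

Compare 4 vs 5: take 4 from left. Merged: [4]
Compare 10 vs 5: take 5 from right. Merged: [4, 5]
Compare 10 vs 6: take 6 from right. Merged: [4, 5, 6]
Compare 10 vs 12: take 10 from left. Merged: [4, 5, 6, 10]
Compare 11 vs 12: take 11 from left. Merged: [4, 5, 6, 10, 11]
Append remaining from right: [12]. Merged: [4, 5, 6, 10, 11, 12]

Final merged array: [4, 5, 6, 10, 11, 12]
Total comparisons: 5

The merged array is [4, 5, 6, 10, 11, 12], requiring 5 comparisons. The merge step runs in O(n) time where n is the total number of elements.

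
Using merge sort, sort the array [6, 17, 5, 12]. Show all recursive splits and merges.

Merge sort trace:

Split: [6, 17, 5, 12] -> [6, 17] and [5, 12]
  Split: [6, 17] -> [6] and [17]
  Merge: [6] + [17] -> [6, 17]
  Split: [5, 12] -> [5] and [12]
  Merge: [5] + [12] -> [5, 12]
Merge: [6, 17] + [5, 12] -> [5, 6, 12, 17]

Final sorted array: [5, 6, 12, 17]

The merge sort proceeds by recursively splitting the array and merging sorted halves.
After all merges, the sorted array is [5, 6, 12, 17].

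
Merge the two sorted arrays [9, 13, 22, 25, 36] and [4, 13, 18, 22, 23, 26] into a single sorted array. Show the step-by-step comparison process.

Merging process:

Compare 9 vs 4: take 4 from right. Merged: [4]
Compare 9 vs 13: take 9 from left. Merged: [4, 9]
Compare 13 vs 13: take 13 from left. Merged: [4, 9, 13]
Compare 22 vs 13: take 13 from right. Merged: [4, 9, 13, 13]
Compare 22 vs 18: take 18 from right. Merged: [4, 9, 13, 13, 18]
Compare 22 vs 22: take 22 from left. Merged: [4, 9, 13, 13, 18, 22]
Compare 25 vs 22: take 22 from right. Merged: [4, 9, 13, 13, 18, 22, 22]
Compare 25 vs 23: take 23 from right. Merged: [4, 9, 13, 13, 18, 22, 22, 23]
Compare 25 vs 26: take 25 from left. Merged: [4, 9, 13, 13, 18, 22, 22, 23, 25]
Compare 36 vs 26: take 26 from right. Merged: [4, 9, 13, 13, 18, 22, 22, 23, 25, 26]
Append remaining from left: [36]. Merged: [4, 9, 13, 13, 18, 22, 22, 23, 25, 26, 36]

Final merged array: [4, 9, 13, 13, 18, 22, 22, 23, 25, 26, 36]
Total comparisons: 10

The merged array is [4, 9, 13, 13, 18, 22, 22, 23, 25, 26, 36], requiring 10 comparisons. The merge step runs in O(n) time where n is the total number of elements.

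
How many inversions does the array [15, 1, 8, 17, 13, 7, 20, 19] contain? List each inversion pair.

Finding inversions in [15, 1, 8, 17, 13, 7, 20, 19]:

(0, 1): arr[0]=15 > arr[1]=1
(0, 2): arr[0]=15 > arr[2]=8
(0, 4): arr[0]=15 > arr[4]=13
(0, 5): arr[0]=15 > arr[5]=7
(2, 5): arr[2]=8 > arr[5]=7
(3, 4): arr[3]=17 > arr[4]=13
(3, 5): arr[3]=17 > arr[5]=7
(4, 5): arr[4]=13 > arr[5]=7
(6, 7): arr[6]=20 > arr[7]=19

Total inversions: 9

The array has 9 inversion(s): (0,1), (0,2), (0,4), (0,5), (2,5), (3,4), (3,5), (4,5), (6,7). Each pair (i,j) satisfies i < j and arr[i] > arr[j].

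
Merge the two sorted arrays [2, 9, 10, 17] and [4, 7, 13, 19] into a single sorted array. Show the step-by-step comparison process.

Merging process:

Compare 2 vs 4: take 2 from left. Merged: [2]
Compare 9 vs 4: take 4 from right. Merged: [2, 4]
Compare 9 vs 7: take 7 from right. Merged: [2, 4, 7]
Compare 9 vs 13: take 9 from left. Merged: [2, 4, 7, 9]
Compare 10 vs 13: take 10 from left. Merged: [2, 4, 7, 9, 10]
Compare 17 vs 13: take 13 from right. Merged: [2, 4, 7, 9, 10, 13]
Compare 17 vs 19: take 17 from left. Merged: [2, 4, 7, 9, 10, 13, 17]
Append remaining from right: [19]. Merged: [2, 4, 7, 9, 10, 13, 17, 19]

Final merged array: [2, 4, 7, 9, 10, 13, 17, 19]
Total comparisons: 7

The merged array is [2, 4, 7, 9, 10, 13, 17, 19], requiring 7 comparisons. The merge step runs in O(n) time where n is the total number of elements.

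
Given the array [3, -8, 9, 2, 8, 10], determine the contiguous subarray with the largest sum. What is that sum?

Using Kadane's algorithm on [3, -8, 9, 2, 8, 10]:

Scanning through the array:
Position 1 (value -8): max_ending_here = -5, max_so_far = 3
Position 2 (value 9): max_ending_here = 9, max_so_far = 9
Position 3 (value 2): max_ending_here = 11, max_so_far = 11
Position 4 (value 8): max_ending_here = 19, max_so_far = 19
Position 5 (value 10): max_ending_here = 29, max_so_far = 29

Maximum subarray: [9, 2, 8, 10]
Maximum sum: 29

The maximum subarray is [9, 2, 8, 10] with sum 29. This subarray runs from index 2 to index 5.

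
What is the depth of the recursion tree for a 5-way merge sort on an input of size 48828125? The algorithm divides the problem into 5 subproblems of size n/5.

For divide and conquer with division factor 5:

Problem sizes at each level:
Level 0: 48828125
Level 1: 9765625
Level 2: 1953125
Level 3: 390625
Level 4: 78125
Level 5: 15625
Level 6: 3125
Level 7: 625
Level 8: 125
Level 9: 25
Level 10: 5
Level 11: 1

The root is level 0 and the size-1 base case is level 11 (the tree spans levels 0 through 11, i.e. 12 levels counting the root), so the depth is the number of divisions: log_5(48828125) = 11

The recursion tree depth is log_5(48828125) = 11. At each level, the problem size is divided by 5, so it takes 11 divisions to reduce to a base case of size 1. The algorithm makes 5 recursive calls at each level.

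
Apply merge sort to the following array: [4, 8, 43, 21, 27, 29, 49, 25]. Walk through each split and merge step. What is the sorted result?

Merge sort trace:

Split: [4, 8, 43, 21, 27, 29, 49, 25] -> [4, 8, 43, 21] and [27, 29, 49, 25]
  Split: [4, 8, 43, 21] -> [4, 8] and [43, 21]
    Split: [4, 8] -> [4] and [8]
    Merge: [4] + [8] -> [4, 8]
    Split: [43, 21] -> [43] and [21]
    Merge: [43] + [21] -> [21, 43]
  Merge: [4, 8] + [21, 43] -> [4, 8, 21, 43]
  Split: [27, 29, 49, 25] -> [27, 29] and [49, 25]
    Split: [27, 29] -> [27] and [29]
    Merge: [27] + [29] -> [27, 29]
    Split: [49, 25] -> [49] and [25]
    Merge: [49] + [25] -> [25, 49]
  Merge: [27, 29] + [25, 49] -> [25, 27, 29, 49]
Merge: [4, 8, 21, 43] + [25, 27, 29, 49] -> [4, 8, 21, 25, 27, 29, 43, 49]

Final sorted array: [4, 8, 21, 25, 27, 29, 43, 49]

The merge sort proceeds by recursively splitting the array and merging sorted halves.
After all merges, the sorted array is [4, 8, 21, 25, 27, 29, 43, 49].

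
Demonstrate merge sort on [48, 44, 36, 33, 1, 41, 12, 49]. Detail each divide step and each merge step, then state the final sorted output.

Merge sort trace:

Split: [48, 44, 36, 33, 1, 41, 12, 49] -> [48, 44, 36, 33] and [1, 41, 12, 49]
  Split: [48, 44, 36, 33] -> [48, 44] and [36, 33]
    Split: [48, 44] -> [48] and [44]
    Merge: [48] + [44] -> [44, 48]
    Split: [36, 33] -> [36] and [33]
    Merge: [36] + [33] -> [33, 36]
  Merge: [44, 48] + [33, 36] -> [33, 36, 44, 48]
  Split: [1, 41, 12, 49] -> [1, 41] and [12, 49]
    Split: [1, 41] -> [1] and [41]
    Merge: [1] + [41] -> [1, 41]
    Split: [12, 49] -> [12] and [49]
    Merge: [12] + [49] -> [12, 49]
  Merge: [1, 41] + [12, 49] -> [1, 12, 41, 49]
Merge: [33, 36, 44, 48] + [1, 12, 41, 49] -> [1, 12, 33, 36, 41, 44, 48, 49]

Final sorted array: [1, 12, 33, 36, 41, 44, 48, 49]

The merge sort proceeds by recursively splitting the array and merging sorted halves.
After all merges, the sorted array is [1, 12, 33, 36, 41, 44, 48, 49].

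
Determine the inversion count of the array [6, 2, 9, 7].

Finding inversions in [6, 2, 9, 7]:

(0, 1): arr[0]=6 > arr[1]=2
(2, 3): arr[2]=9 > arr[3]=7

Total inversions: 2

The array has 2 inversion(s): (0,1), (2,3). Each pair (i,j) satisfies i < j and arr[i] > arr[j].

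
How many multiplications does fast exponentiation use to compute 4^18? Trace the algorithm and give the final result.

Computing 4^18 by squaring (build up from 4^1; each line after the first costs one multiplication):

4^1 = 4
4^2 = (4^1)^2 = 4^2 = 16
4^4 = (4^2)^2 = 16^2 = 256
4^8 = (4^4)^2 = 256^2 = 65536
4^9 = 4 * 4^8 = 4 * 65536 = 262144
4^18 = (4^9)^2 = 262144^2 = 68719476736

Result: 68719476736
Multiplications needed: 5 (5 lines after 4^1)

4^18 = 68719476736. Using exponentiation by squaring, this requires 5 multiplications. The key idea: if the exponent is even, square the half-power; if odd, multiply by the base once.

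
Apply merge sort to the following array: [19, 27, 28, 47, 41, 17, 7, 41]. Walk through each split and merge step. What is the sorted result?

Merge sort trace:

Split: [19, 27, 28, 47, 41, 17, 7, 41] -> [19, 27, 28, 47] and [41, 17, 7, 41]
  Split: [19, 27, 28, 47] -> [19, 27] and [28, 47]
    Split: [19, 27] -> [19] and [27]
    Merge: [19] + [27] -> [19, 27]
    Split: [28, 47] -> [28] and [47]
    Merge: [28] + [47] -> [28, 47]
  Merge: [19, 27] + [28, 47] -> [19, 27, 28, 47]
  Split: [41, 17, 7, 41] -> [41, 17] and [7, 41]
    Split: [41, 17] -> [41] and [17]
    Merge: [41] + [17] -> [17, 41]
    Split: [7, 41] -> [7] and [41]
    Merge: [7] + [41] -> [7, 41]
  Merge: [17, 41] + [7, 41] -> [7, 17, 41, 41]
Merge: [19, 27, 28, 47] + [7, 17, 41, 41] -> [7, 17, 19, 27, 28, 41, 41, 47]

Final sorted array: [7, 17, 19, 27, 28, 41, 41, 47]

The merge sort proceeds by recursively splitting the array and merging sorted halves.
After all merges, the sorted array is [7, 17, 19, 27, 28, 41, 41, 47].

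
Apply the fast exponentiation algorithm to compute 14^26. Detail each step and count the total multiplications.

Computing 14^26 by squaring (build up from 14^1; each line after the first costs one multiplication):

14^1 = 14
14^2 = (14^1)^2 = 14^2 = 196
14^3 = 14 * 14^2 = 14 * 196 = 2744
14^6 = (14^3)^2 = 2744^2 = 7529536
14^12 = (14^6)^2 = 7529536^2 = 56693912375296
14^13 = 14 * 14^12 = 14 * 56693912375296 = 793714773254144
14^26 = (14^13)^2 = 793714773254144^2 = 629983141281877223603213172736

Result: 629983141281877223603213172736
Multiplications needed: 6 (6 lines after 14^1)

14^26 = 629983141281877223603213172736. Using exponentiation by squaring, this requires 6 multiplications. The key idea: if the exponent is even, square the half-power; if odd, multiply by the base once.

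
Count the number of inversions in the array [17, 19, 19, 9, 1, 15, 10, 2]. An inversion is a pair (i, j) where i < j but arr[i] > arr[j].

Finding inversions in [17, 19, 19, 9, 1, 15, 10, 2]:

(0, 3): arr[0]=17 > arr[3]=9
(0, 4): arr[0]=17 > arr[4]=1
(0, 5): arr[0]=17 > arr[5]=15
(0, 6): arr[0]=17 > arr[6]=10
(0, 7): arr[0]=17 > arr[7]=2
(1, 3): arr[1]=19 > arr[3]=9
(1, 4): arr[1]=19 > arr[4]=1
(1, 5): arr[1]=19 > arr[5]=15
(1, 6): arr[1]=19 > arr[6]=10
(1, 7): arr[1]=19 > arr[7]=2
(2, 3): arr[2]=19 > arr[3]=9
(2, 4): arr[2]=19 > arr[4]=1
(2, 5): arr[2]=19 > arr[5]=15
(2, 6): arr[2]=19 > arr[6]=10
(2, 7): arr[2]=19 > arr[7]=2
(3, 4): arr[3]=9 > arr[4]=1
(3, 7): arr[3]=9 > arr[7]=2
(5, 6): arr[5]=15 > arr[6]=10
(5, 7): arr[5]=15 > arr[7]=2
(6, 7): arr[6]=10 > arr[7]=2

Total inversions: 20

The array has 20 inversion(s): (0,3), (0,4), (0,5), (0,6), (0,7), (1,3), (1,4), (1,5), (1,6), (1,7), (2,3), (2,4), (2,5), (2,6), (2,7), (3,4), (3,7), (5,6), (5,7), (6,7). Each pair (i,j) satisfies i < j and arr[i] > arr[j].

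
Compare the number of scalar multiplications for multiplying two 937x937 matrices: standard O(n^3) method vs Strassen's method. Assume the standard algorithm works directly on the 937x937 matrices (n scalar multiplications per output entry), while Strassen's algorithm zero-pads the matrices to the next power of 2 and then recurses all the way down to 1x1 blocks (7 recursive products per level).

Matrix multiplication for 937x937 matrices:

Strassen's algorithm requires power-of-2 dimensions. Pad 937x937 to 1024x1024 (next power of 2).

Standard algorithm: 937^3 = 822656953 multiplications
Strassen's algorithm: 7^(log2(1024)) = 7^10 = 282475249 multiplications
Savings: 822656953 - 282475249 = 540181704 multiplications

Standard: 822656953 multiplications (937^3). Strassen: 282475249 multiplications (7^10, after padding to 1024x1024). Strassen reduces 8 recursive multiplications to 7 at each level.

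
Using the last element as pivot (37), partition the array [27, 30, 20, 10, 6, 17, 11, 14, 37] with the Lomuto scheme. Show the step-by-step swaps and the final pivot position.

Lomuto partition with pivot = 37:

Initial array: [27, 30, 20, 10, 6, 17, 11, 14, 37]

arr[0]=27 <= 37: swap with position 0, array becomes [27, 30, 20, 10, 6, 17, 11, 14, 37]
arr[1]=30 <= 37: swap with position 1, array becomes [27, 30, 20, 10, 6, 17, 11, 14, 37]
arr[2]=20 <= 37: swap with position 2, array becomes [27, 30, 20, 10, 6, 17, 11, 14, 37]
arr[3]=10 <= 37: swap with position 3, array becomes [27, 30, 20, 10, 6, 17, 11, 14, 37]
arr[4]=6 <= 37: swap with position 4, array becomes [27, 30, 20, 10, 6, 17, 11, 14, 37]
arr[5]=17 <= 37: swap with position 5, array becomes [27, 30, 20, 10, 6, 17, 11, 14, 37]
arr[6]=11 <= 37: swap with position 6, array becomes [27, 30, 20, 10, 6, 17, 11, 14, 37]
arr[7]=14 <= 37: swap with position 7, array becomes [27, 30, 20, 10, 6, 17, 11, 14, 37]

Place pivot at position 8: [27, 30, 20, 10, 6, 17, 11, 14, 37]
Pivot position: 8

After partitioning with pivot 37, the array becomes [27, 30, 20, 10, 6, 17, 11, 14, 37]. The pivot is placed at index 8. All elements to the left of the pivot are <= 37, and all elements to the right are > 37.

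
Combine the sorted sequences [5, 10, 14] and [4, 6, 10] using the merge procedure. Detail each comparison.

Merging process:

Compare 5 vs 4: take 4 from right. Merged: [4]
Compare 5 vs 6: take 5 from left. Merged: [4, 5]
Compare 10 vs 6: take 6 from right. Merged: [4, 5, 6]
Compare 10 vs 10: take 10 from left. Merged: [4, 5, 6, 10]
Compare 14 vs 10: take 10 from right. Merged: [4, 5, 6, 10, 10]
Append remaining from left: [14]. Merged: [4, 5, 6, 10, 10, 14]

Final merged array: [4, 5, 6, 10, 10, 14]
Total comparisons: 5

The merged array is [4, 5, 6, 10, 10, 14], requiring 5 comparisons. The merge step runs in O(n) time where n is the total number of elements.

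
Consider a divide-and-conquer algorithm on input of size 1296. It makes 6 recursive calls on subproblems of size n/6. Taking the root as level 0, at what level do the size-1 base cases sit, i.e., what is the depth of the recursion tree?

For divide and conquer with division factor 6:

Problem sizes at each level:
Level 0: 1296
Level 1: 216
Level 2: 36
Level 3: 6
Level 4: 1

The root is level 0 and the size-1 base case is level 4 (the tree spans levels 0 through 4, i.e. 5 levels counting the root), so the depth is the number of divisions: log_6(1296) = 4

The recursion tree depth is log_6(1296) = 4. At each level, the problem size is divided by 6, so it takes 4 divisions to reduce to a base case of size 1. The algorithm makes 6 recursive calls at each level.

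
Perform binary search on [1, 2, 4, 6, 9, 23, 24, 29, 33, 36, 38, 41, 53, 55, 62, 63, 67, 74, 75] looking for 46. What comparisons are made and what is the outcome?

Binary search for 46 in [1, 2, 4, 6, 9, 23, 24, 29, 33, 36, 38, 41, 53, 55, 62, 63, 67, 74, 75]:

lo=0, hi=18, mid=9, arr[mid]=36 -> 36 < 46, search right half
lo=10, hi=18, mid=14, arr[mid]=62 -> 62 > 46, search left half
lo=10, hi=13, mid=11, arr[mid]=41 -> 41 < 46, search right half
lo=12, hi=13, mid=12, arr[mid]=53 -> 53 > 46, search left half
lo=12 > hi=11, target 46 not found

Binary search determines that 46 is not in the array after 4 comparisons. The search space was exhausted without finding the target.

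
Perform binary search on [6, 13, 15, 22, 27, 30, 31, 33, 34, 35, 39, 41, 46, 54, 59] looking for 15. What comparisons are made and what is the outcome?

Binary search for 15 in [6, 13, 15, 22, 27, 30, 31, 33, 34, 35, 39, 41, 46, 54, 59]:

lo=0, hi=14, mid=7, arr[mid]=33 -> 33 > 15, search left half
lo=0, hi=6, mid=3, arr[mid]=22 -> 22 > 15, search left half
lo=0, hi=2, mid=1, arr[mid]=13 -> 13 < 15, search right half
lo=2, hi=2, mid=2, arr[mid]=15 -> Found target at index 2!

Binary search finds 15 at index 2 after 4 comparisons. The search repeatedly halves the search space by comparing with the middle element.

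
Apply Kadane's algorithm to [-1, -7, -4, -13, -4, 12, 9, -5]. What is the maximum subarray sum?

Using Kadane's algorithm on [-1, -7, -4, -13, -4, 12, 9, -5]:

Scanning through the array:
Position 1 (value -7): max_ending_here = -7, max_so_far = -1
Position 2 (value -4): max_ending_here = -4, max_so_far = -1
Position 3 (value -13): max_ending_here = -13, max_so_far = -1
Position 4 (value -4): max_ending_here = -4, max_so_far = -1
Position 5 (value 12): max_ending_here = 12, max_so_far = 12
Position 6 (value 9): max_ending_here = 21, max_so_far = 21
Position 7 (value -5): max_ending_here = 16, max_so_far = 21

Maximum subarray: [12, 9]
Maximum sum: 21

The maximum subarray is [12, 9] with sum 21. This subarray runs from index 5 to index 6.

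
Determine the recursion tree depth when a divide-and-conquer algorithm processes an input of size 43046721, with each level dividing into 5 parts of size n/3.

For divide and conquer with division factor 3:

Problem sizes at each level:
Level 0: 43046721
Level 1: 14348907
Level 2: 4782969
Level 3: 1594323
Level 4: 531441
Level 5: 177147
Level 6: 59049
Level 7: 19683
Level 8: 6561
Level 9: 2187
Level 10: 729
Level 11: 243
Level 12: 81
Level 13: 27
Level 14: 9
Level 15: 3
Level 16: 1

The root is level 0 and the size-1 base case is level 16 (the tree spans levels 0 through 16, i.e. 17 levels counting the root), so the depth is the number of divisions: log_3(43046721) = 16

The recursion tree depth is log_3(43046721) = 16. At each level, the problem size is divided by 3, so it takes 16 divisions to reduce to a base case of size 1. The algorithm makes 5 recursive calls at each level.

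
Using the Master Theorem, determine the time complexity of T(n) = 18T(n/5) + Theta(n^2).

Master Theorem for T(n) = 18T(n/5) + O(n^2):

a = 18, b = 5, c = 2
log_b(a) = log_5(18) = 1.7959

Case 3: c = 2 > log_5(18) = 1.7959
T(n) = O(n^2) = O(n^2)

For T(n) = 18T(n/5) + O(n^2): log_5(18) = 1.7959. This is Case 3 of the Master Theorem (c > log_b(a), work dominated by root), giving O(n^2).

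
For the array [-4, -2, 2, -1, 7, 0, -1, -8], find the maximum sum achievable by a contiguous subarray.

Using Kadane's algorithm on [-4, -2, 2, -1, 7, 0, -1, -8]:

Scanning through the array:
Position 1 (value -2): max_ending_here = -2, max_so_far = -2
Position 2 (value 2): max_ending_here = 2, max_so_far = 2
Position 3 (value -1): max_ending_here = 1, max_so_far = 2
Position 4 (value 7): max_ending_here = 8, max_so_far = 8
Position 5 (value 0): max_ending_here = 8, max_so_far = 8
Position 6 (value -1): max_ending_here = 7, max_so_far = 8
Position 7 (value -8): max_ending_here = -1, max_so_far = 8

Maximum subarray: [2, -1, 7]
Maximum sum: 8

The maximum subarray is [2, -1, 7] with sum 8. This subarray runs from index 2 to index 4.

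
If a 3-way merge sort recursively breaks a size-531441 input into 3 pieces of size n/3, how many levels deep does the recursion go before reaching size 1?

For divide and conquer with division factor 3:

Problem sizes at each level:
Level 0: 531441
Level 1: 177147
Level 2: 59049
Level 3: 19683
Level 4: 6561
Level 5: 2187
Level 6: 729
Level 7: 243
Level 8: 81
Level 9: 27
Level 10: 9
Level 11: 3
Level 12: 1

The root is level 0 and the size-1 base case is level 12 (the tree spans levels 0 through 12, i.e. 13 levels counting the root), so the depth is the number of divisions: log_3(531441) = 12

The recursion tree depth is log_3(531441) = 12. At each level, the problem size is divided by 3, so it takes 12 divisions to reduce to a base case of size 1. The algorithm makes 3 recursive calls at each level.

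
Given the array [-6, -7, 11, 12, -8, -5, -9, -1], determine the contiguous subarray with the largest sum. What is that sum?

Using Kadane's algorithm on [-6, -7, 11, 12, -8, -5, -9, -1]:

Scanning through the array:
Position 1 (value -7): max_ending_here = -7, max_so_far = -6
Position 2 (value 11): max_ending_here = 11, max_so_far = 11
Position 3 (value 12): max_ending_here = 23, max_so_far = 23
Position 4 (value -8): max_ending_here = 15, max_so_far = 23
Position 5 (value -5): max_ending_here = 10, max_so_far = 23
Position 6 (value -9): max_ending_here = 1, max_so_far = 23
Position 7 (value -1): max_ending_here = 0, max_so_far = 23

Maximum subarray: [11, 12]
Maximum sum: 23

The maximum subarray is [11, 12] with sum 23. This subarray runs from index 2 to index 3.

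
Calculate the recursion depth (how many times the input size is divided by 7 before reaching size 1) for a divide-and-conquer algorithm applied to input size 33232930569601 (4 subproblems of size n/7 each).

For divide and conquer with division factor 7:

Problem sizes at each level:
Level 0: 33232930569601
Level 1: 4747561509943
Level 2: 678223072849
Level 3: 96889010407
Level 4: 13841287201
Level 5: 1977326743
Level 6: 282475249
Level 7: 40353607
Level 8: 5764801
Level 9: 823543
Level 10: 117649
Level 11: 16807
Level 12: 2401
Level 13: 343
Level 14: 49
Level 15: 7
Level 16: 1

The root is level 0 and the size-1 base case is level 16 (the tree spans levels 0 through 16, i.e. 17 levels counting the root), so the depth is the number of divisions: log_7(33232930569601) = 16

The recursion tree depth is log_7(33232930569601) = 16. At each level, the problem size is divided by 7, so it takes 16 divisions to reduce to a base case of size 1. The algorithm makes 4 recursive calls at each level.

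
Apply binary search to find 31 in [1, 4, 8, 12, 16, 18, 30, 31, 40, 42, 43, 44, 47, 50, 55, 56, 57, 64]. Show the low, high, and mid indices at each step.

Binary search for 31 in [1, 4, 8, 12, 16, 18, 30, 31, 40, 42, 43, 44, 47, 50, 55, 56, 57, 64]:

lo=0, hi=17, mid=8, arr[mid]=40 -> 40 > 31, search left half
lo=0, hi=7, mid=3, arr[mid]=12 -> 12 < 31, search right half
lo=4, hi=7, mid=5, arr[mid]=18 -> 18 < 31, search right half
lo=6, hi=7, mid=6, arr[mid]=30 -> 30 < 31, search right half
lo=7, hi=7, mid=7, arr[mid]=31 -> Found target at index 7!

Binary search finds 31 at index 7 after 5 comparisons. The search repeatedly halves the search space by comparing with the middle element.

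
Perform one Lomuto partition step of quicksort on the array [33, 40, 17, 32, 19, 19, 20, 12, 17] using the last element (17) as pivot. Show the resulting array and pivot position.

Lomuto partition with pivot = 17:

Initial array: [33, 40, 17, 32, 19, 19, 20, 12, 17]

arr[0]=33 > 17: no swap
arr[1]=40 > 17: no swap
arr[2]=17 <= 17: swap with position 0, array becomes [17, 40, 33, 32, 19, 19, 20, 12, 17]
arr[3]=32 > 17: no swap
arr[4]=19 > 17: no swap
arr[5]=19 > 17: no swap
arr[6]=20 > 17: no swap
arr[7]=12 <= 17: swap with position 1, array becomes [17, 12, 33, 32, 19, 19, 20, 40, 17]

Place pivot at position 2: [17, 12, 17, 32, 19, 19, 20, 40, 33]
Pivot position: 2

After partitioning with pivot 17, the array becomes [17, 12, 17, 32, 19, 19, 20, 40, 33]. The pivot is placed at index 2. All elements to the left of the pivot are <= 17, and all elements to the right are > 17.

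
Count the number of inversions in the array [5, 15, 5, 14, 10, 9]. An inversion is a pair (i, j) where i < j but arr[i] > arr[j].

Finding inversions in [5, 15, 5, 14, 10, 9]:

(1, 2): arr[1]=15 > arr[2]=5
(1, 3): arr[1]=15 > arr[3]=14
(1, 4): arr[1]=15 > arr[4]=10
(1, 5): arr[1]=15 > arr[5]=9
(3, 4): arr[3]=14 > arr[4]=10
(3, 5): arr[3]=14 > arr[5]=9
(4, 5): arr[4]=10 > arr[5]=9

Total inversions: 7

The array has 7 inversion(s): (1,2), (1,3), (1,4), (1,5), (3,4), (3,5), (4,5). Each pair (i,j) satisfies i < j and arr[i] > arr[j].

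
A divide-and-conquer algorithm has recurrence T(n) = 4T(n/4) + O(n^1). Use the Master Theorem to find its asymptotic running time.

Master Theorem for T(n) = 4T(n/4) + O(n^1):

a = 4, b = 4, c = 1
log_b(a) = log_4(4) = 1.0000

Case 2: c = 1 = log_4(4) = 1.0000
T(n) = O(n^1 log n) = O(n log n)

For T(n) = 4T(n/4) + O(n^1): log_4(4) = 1.0000. This is Case 2 of the Master Theorem (c = log_b(a), equal work at all levels), giving O(n log n).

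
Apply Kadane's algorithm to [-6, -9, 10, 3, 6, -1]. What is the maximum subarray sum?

Using Kadane's algorithm on [-6, -9, 10, 3, 6, -1]:

Scanning through the array:
Position 1 (value -9): max_ending_here = -9, max_so_far = -6
Position 2 (value 10): max_ending_here = 10, max_so_far = 10
Position 3 (value 3): max_ending_here = 13, max_so_far = 13
Position 4 (value 6): max_ending_here = 19, max_so_far = 19
Position 5 (value -1): max_ending_here = 18, max_so_far = 19

Maximum subarray: [10, 3, 6]
Maximum sum: 19

The maximum subarray is [10, 3, 6] with sum 19. This subarray runs from index 2 to index 4.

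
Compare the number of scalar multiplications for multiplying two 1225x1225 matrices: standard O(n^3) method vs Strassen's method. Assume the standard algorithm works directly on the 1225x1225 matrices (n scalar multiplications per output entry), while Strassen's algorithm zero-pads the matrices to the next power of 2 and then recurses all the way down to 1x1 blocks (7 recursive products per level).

Matrix multiplication for 1225x1225 matrices:

Strassen's algorithm requires power-of-2 dimensions. Pad 1225x1225 to 2048x2048 (next power of 2).

Standard algorithm: 1225^3 = 1838265625 multiplications
Strassen's algorithm: 7^(log2(2048)) = 7^11 = 1977326743 multiplications
Difference: 1838265625 - 1977326743 = -139061118 (Strassen uses MORE here due to padding overhead — for small or just-over-power-of-2 n, padding can outweigh the per-level savings)

Standard: 1838265625 multiplications (1225^3). Strassen: 1977326743 multiplications (7^11, after padding to 2048x2048). Strassen reduces 8 recursive multiplications to 7 at each level.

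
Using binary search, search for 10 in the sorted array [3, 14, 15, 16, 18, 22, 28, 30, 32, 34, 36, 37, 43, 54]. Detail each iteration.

Binary search for 10 in [3, 14, 15, 16, 18, 22, 28, 30, 32, 34, 36, 37, 43, 54]:

lo=0, hi=13, mid=6, arr[mid]=28 -> 28 > 10, search left half
lo=0, hi=5, mid=2, arr[mid]=15 -> 15 > 10, search left half
lo=0, hi=1, mid=0, arr[mid]=3 -> 3 < 10, search right half
lo=1, hi=1, mid=1, arr[mid]=14 -> 14 > 10, search left half
lo=1 > hi=0, target 10 not found

Binary search determines that 10 is not in the array after 4 comparisons. The search space was exhausted without finding the target.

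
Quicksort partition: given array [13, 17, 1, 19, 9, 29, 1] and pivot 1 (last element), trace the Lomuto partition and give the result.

Lomuto partition with pivot = 1:

Initial array: [13, 17, 1, 19, 9, 29, 1]

arr[0]=13 > 1: no swap
arr[1]=17 > 1: no swap
arr[2]=1 <= 1: swap with position 0, array becomes [1, 17, 13, 19, 9, 29, 1]
arr[3]=19 > 1: no swap
arr[4]=9 > 1: no swap
arr[5]=29 > 1: no swap

Place pivot at position 1: [1, 1, 13, 19, 9, 29, 17]
Pivot position: 1

After partitioning with pivot 1, the array becomes [1, 1, 13, 19, 9, 29, 17]. The pivot is placed at index 1. All elements to the left of the pivot are <= 1, and all elements to the right are > 1.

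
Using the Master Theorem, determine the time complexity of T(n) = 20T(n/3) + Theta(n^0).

Master Theorem for T(n) = 20T(n/3) + O(n^0):

a = 20, b = 3, c = 0
log_b(a) = log_3(20) = 2.7268

Case 1: c = 0 < log_3(20) = 2.7268
T(n) = O(n^(log_3 20))

For T(n) = 20T(n/3) + O(n^0): log_3(20) = 2.7268. This is Case 1 of the Master Theorem (c < log_b(a), work dominated by leaves), giving O(n^(log_3 20)).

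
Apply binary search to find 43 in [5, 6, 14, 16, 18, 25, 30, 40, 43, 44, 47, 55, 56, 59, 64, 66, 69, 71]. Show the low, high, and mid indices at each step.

Binary search for 43 in [5, 6, 14, 16, 18, 25, 30, 40, 43, 44, 47, 55, 56, 59, 64, 66, 69, 71]:

lo=0, hi=17, mid=8, arr[mid]=43 -> Found target at index 8!

Binary search finds 43 at index 8 after 1 comparisons. The search repeatedly halves the search space by comparing with the middle element.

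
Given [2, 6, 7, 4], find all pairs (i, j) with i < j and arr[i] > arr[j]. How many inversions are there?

Finding inversions in [2, 6, 7, 4]:

(1, 3): arr[1]=6 > arr[3]=4
(2, 3): arr[2]=7 > arr[3]=4

Total inversions: 2

The array has 2 inversion(s): (1,3), (2,3). Each pair (i,j) satisfies i < j and arr[i] > arr[j].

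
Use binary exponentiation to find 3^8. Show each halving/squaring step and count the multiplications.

Computing 3^8 by squaring (build up from 3^1; each line after the first costs one multiplication):

3^1 = 3
3^2 = (3^1)^2 = 3^2 = 9
3^4 = (3^2)^2 = 9^2 = 81
3^8 = (3^4)^2 = 81^2 = 6561

Result: 6561
Multiplications needed: 3 (3 lines after 3^1)

3^8 = 6561. Using exponentiation by squaring, this requires 3 multiplications. The key idea: if the exponent is even, square the half-power; if odd, multiply by the base once.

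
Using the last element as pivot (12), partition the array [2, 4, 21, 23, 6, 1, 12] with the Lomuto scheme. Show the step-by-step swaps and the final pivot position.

Lomuto partition with pivot = 12:

Initial array: [2, 4, 21, 23, 6, 1, 12]

arr[0]=2 <= 12: swap with position 0, array becomes [2, 4, 21, 23, 6, 1, 12]
arr[1]=4 <= 12: swap with position 1, array becomes [2, 4, 21, 23, 6, 1, 12]
arr[2]=21 > 12: no swap
arr[3]=23 > 12: no swap
arr[4]=6 <= 12: swap with position 2, array becomes [2, 4, 6, 23, 21, 1, 12]
arr[5]=1 <= 12: swap with position 3, array becomes [2, 4, 6, 1, 21, 23, 12]

Place pivot at position 4: [2, 4, 6, 1, 12, 23, 21]
Pivot position: 4

After partitioning with pivot 12, the array becomes [2, 4, 6, 1, 12, 23, 21]. The pivot is placed at index 4. All elements to the left of the pivot are <= 12, and all elements to the right are > 12.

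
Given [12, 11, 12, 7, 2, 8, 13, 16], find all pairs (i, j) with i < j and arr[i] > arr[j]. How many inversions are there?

Finding inversions in [12, 11, 12, 7, 2, 8, 13, 16]:

(0, 1): arr[0]=12 > arr[1]=11
(0, 3): arr[0]=12 > arr[3]=7
(0, 4): arr[0]=12 > arr[4]=2
(0, 5): arr[0]=12 > arr[5]=8
(1, 3): arr[1]=11 > arr[3]=7
(1, 4): arr[1]=11 > arr[4]=2
(1, 5): arr[1]=11 > arr[5]=8
(2, 3): arr[2]=12 > arr[3]=7
(2, 4): arr[2]=12 > arr[4]=2
(2, 5): arr[2]=12 > arr[5]=8
(3, 4): arr[3]=7 > arr[4]=2

Total inversions: 11

The array has 11 inversion(s): (0,1), (0,3), (0,4), (0,5), (1,3), (1,4), (1,5), (2,3), (2,4), (2,5), (3,4). Each pair (i,j) satisfies i < j and arr[i] > arr[j].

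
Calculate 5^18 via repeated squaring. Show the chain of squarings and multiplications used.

Computing 5^18 by squaring (build up from 5^1; each line after the first costs one multiplication):

5^1 = 5
5^2 = (5^1)^2 = 5^2 = 25
5^4 = (5^2)^2 = 25^2 = 625
5^8 = (5^4)^2 = 625^2 = 390625
5^9 = 5 * 5^8 = 5 * 390625 = 1953125
5^18 = (5^9)^2 = 1953125^2 = 3814697265625

Result: 3814697265625
Multiplications needed: 5 (5 lines after 5^1)

5^18 = 3814697265625. Using exponentiation by squaring, this requires 5 multiplications. The key idea: if the exponent is even, square the half-power; if odd, multiply by the base once.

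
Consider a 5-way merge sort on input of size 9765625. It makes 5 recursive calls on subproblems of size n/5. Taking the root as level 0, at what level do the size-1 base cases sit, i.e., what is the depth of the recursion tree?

For divide and conquer with division factor 5:

Problem sizes at each level:
Level 0: 9765625
Level 1: 1953125
Level 2: 390625
Level 3: 78125
Level 4: 15625
Level 5: 3125
Level 6: 625
Level 7: 125
Level 8: 25
Level 9: 5
Level 10: 1

The root is level 0 and the size-1 base case is level 10 (the tree spans levels 0 through 10, i.e. 11 levels counting the root), so the depth is the number of divisions: log_5(9765625) = 10

The recursion tree depth is log_5(9765625) = 10. At each level, the problem size is divided by 5, so it takes 10 divisions to reduce to a base case of size 1. The algorithm makes 5 recursive calls at each level.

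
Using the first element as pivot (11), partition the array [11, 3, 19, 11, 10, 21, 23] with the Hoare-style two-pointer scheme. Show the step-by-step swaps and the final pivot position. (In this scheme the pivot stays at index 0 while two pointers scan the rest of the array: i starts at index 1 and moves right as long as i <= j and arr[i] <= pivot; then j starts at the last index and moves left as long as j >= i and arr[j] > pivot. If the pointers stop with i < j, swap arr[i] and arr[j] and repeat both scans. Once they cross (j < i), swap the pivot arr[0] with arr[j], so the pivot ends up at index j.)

Hoare-style two-pointer partition with pivot = 11:

Initial array: [11, 3, 19, 11, 10, 21, 23]

Pointers start at i = 1, j = 6.
i stops at index 2 (arr[2]=19 > 11), j stops at index 4 (arr[4]=10 <= 11): swap arr[2] and arr[4], array becomes [11, 3, 10, 11, 19, 21, 23]
i ends at 4, j ends at 3: the pointers have crossed (j < i), so scanning stops.

Swap pivot arr[0] with arr[3] to place pivot at position 3: [11, 3, 10, 11, 19, 21, 23]
Pivot position: 3

After partitioning with pivot 11, the array becomes [11, 3, 10, 11, 19, 21, 23]. The pivot is placed at index 3. All elements to the left of the pivot are <= 11, and all elements to the right are > 11.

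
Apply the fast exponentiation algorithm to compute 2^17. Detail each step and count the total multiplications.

Computing 2^17 by squaring (build up from 2^1; each line after the first costs one multiplication):

2^1 = 2
2^2 = (2^1)^2 = 2^2 = 4
2^4 = (2^2)^2 = 4^2 = 16
2^8 = (2^4)^2 = 16^2 = 256
2^16 = (2^8)^2 = 256^2 = 65536
2^17 = 2 * 2^16 = 2 * 65536 = 131072

Result: 131072
Multiplications needed: 5 (5 lines after 2^1)

2^17 = 131072. Using exponentiation by squaring, this requires 5 multiplications. The key idea: if the exponent is even, square the half-power; if odd, multiply by the base once.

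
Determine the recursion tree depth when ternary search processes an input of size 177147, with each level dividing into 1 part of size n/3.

For divide and conquer with division factor 3:

Problem sizes at each level:
Level 0: 177147
Level 1: 59049
Level 2: 19683
Level 3: 6561
Level 4: 2187
Level 5: 729
Level 6: 243
Level 7: 81
Level 8: 27
Level 9: 9
Level 10: 3
Level 11: 1

The root is level 0 and the size-1 base case is level 11 (the tree spans levels 0 through 11, i.e. 12 levels counting the root), so the depth is the number of divisions: log_3(177147) = 11

The recursion tree depth is log_3(177147) = 11. At each level, the problem size is divided by 3, so it takes 11 divisions to reduce to a base case of size 1. The algorithm makes 1 recursive call at each level.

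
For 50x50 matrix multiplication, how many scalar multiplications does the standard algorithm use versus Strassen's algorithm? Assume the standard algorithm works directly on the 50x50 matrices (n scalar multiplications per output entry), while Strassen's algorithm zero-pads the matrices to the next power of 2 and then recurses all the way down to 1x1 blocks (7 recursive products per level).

Matrix multiplication for 50x50 matrices:

Strassen's algorithm requires power-of-2 dimensions. Pad 50x50 to 64x64 (next power of 2).

Standard algorithm: 50^3 = 125000 multiplications
Strassen's algorithm: 7^(log2(64)) = 7^6 = 117649 multiplications
Savings: 125000 - 117649 = 7351 multiplications

Standard: 125000 multiplications (50^3). Strassen: 117649 multiplications (7^6, after padding to 64x64). Strassen reduces 8 recursive multiplications to 7 at each level.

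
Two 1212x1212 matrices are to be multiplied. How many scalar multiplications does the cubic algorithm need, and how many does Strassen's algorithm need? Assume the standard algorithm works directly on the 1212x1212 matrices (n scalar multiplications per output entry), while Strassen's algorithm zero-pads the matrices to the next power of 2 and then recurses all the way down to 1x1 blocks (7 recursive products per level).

Matrix multiplication for 1212x1212 matrices:

Strassen's algorithm requires power-of-2 dimensions. Pad 1212x1212 to 2048x2048 (next power of 2).

Standard algorithm: 1212^3 = 1780360128 multiplications
Strassen's algorithm: 7^(log2(2048)) = 7^11 = 1977326743 multiplications
Difference: 1780360128 - 1977326743 = -196966615 (Strassen uses MORE here due to padding overhead — for small or just-over-power-of-2 n, padding can outweigh the per-level savings)

Standard: 1780360128 multiplications (1212^3). Strassen: 1977326743 multiplications (7^11, after padding to 2048x2048). Strassen reduces 8 recursive multiplications to 7 at each level.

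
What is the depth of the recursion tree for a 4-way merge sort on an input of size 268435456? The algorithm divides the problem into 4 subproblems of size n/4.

For divide and conquer with division factor 4:

Problem sizes at each level:
Level 0: 268435456
Level 1: 67108864
Level 2: 16777216
Level 3: 4194304
Level 4: 1048576
Level 5: 262144
Level 6: 65536
Level 7: 16384
Level 8: 4096
Level 9: 1024
Level 10: 256
Level 11: 64
Level 12: 16
Level 13: 4
Level 14: 1

The root is level 0 and the size-1 base case is level 14 (the tree spans levels 0 through 14, i.e. 15 levels counting the root), so the depth is the number of divisions: log_4(268435456) = 14

The recursion tree depth is log_4(268435456) = 14. At each level, the problem size is divided by 4, so it takes 14 divisions to reduce to a base case of size 1. The algorithm makes 4 recursive calls at each level.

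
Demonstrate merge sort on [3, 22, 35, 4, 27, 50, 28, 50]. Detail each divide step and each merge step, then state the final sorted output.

Merge sort trace:

Split: [3, 22, 35, 4, 27, 50, 28, 50] -> [3, 22, 35, 4] and [27, 50, 28, 50]
  Split: [3, 22, 35, 4] -> [3, 22] and [35, 4]
    Split: [3, 22] -> [3] and [22]
    Merge: [3] + [22] -> [3, 22]
    Split: [35, 4] -> [35] and [4]
    Merge: [35] + [4] -> [4, 35]
  Merge: [3, 22] + [4, 35] -> [3, 4, 22, 35]
  Split: [27, 50, 28, 50] -> [27, 50] and [28, 50]
    Split: [27, 50] -> [27] and [50]
    Merge: [27] + [50] -> [27, 50]
    Split: [28, 50] -> [28] and [50]
    Merge: [28] + [50] -> [28, 50]
  Merge: [27, 50] + [28, 50] -> [27, 28, 50, 50]
Merge: [3, 4, 22, 35] + [27, 28, 50, 50] -> [3, 4, 22, 27, 28, 35, 50, 50]

Final sorted array: [3, 4, 22, 27, 28, 35, 50, 50]

The merge sort proceeds by recursively splitting the array and merging sorted halves.
After all merges, the sorted array is [3, 4, 22, 27, 28, 35, 50, 50].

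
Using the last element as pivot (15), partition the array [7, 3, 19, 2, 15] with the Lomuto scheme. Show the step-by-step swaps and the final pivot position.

Lomuto partition with pivot = 15:

Initial array: [7, 3, 19, 2, 15]

arr[0]=7 <= 15: swap with position 0, array becomes [7, 3, 19, 2, 15]
arr[1]=3 <= 15: swap with position 1, array becomes [7, 3, 19, 2, 15]
arr[2]=19 > 15: no swap
arr[3]=2 <= 15: swap with position 2, array becomes [7, 3, 2, 19, 15]

Place pivot at position 3: [7, 3, 2, 15, 19]
Pivot position: 3

After partitioning with pivot 15, the array becomes [7, 3, 2, 15, 19]. The pivot is placed at index 3. All elements to the left of the pivot are <= 15, and all elements to the right are > 15.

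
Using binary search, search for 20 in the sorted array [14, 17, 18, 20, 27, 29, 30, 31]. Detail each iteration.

Binary search for 20 in [14, 17, 18, 20, 27, 29, 30, 31]:

lo=0, hi=7, mid=3, arr[mid]=20 -> Found target at index 3!

Binary search finds 20 at index 3 after 1 comparisons. The search repeatedly halves the search space by comparing with the middle element.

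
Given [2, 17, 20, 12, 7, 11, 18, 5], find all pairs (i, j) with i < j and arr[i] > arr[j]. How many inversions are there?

Finding inversions in [2, 17, 20, 12, 7, 11, 18, 5]:

(1, 3): arr[1]=17 > arr[3]=12
(1, 4): arr[1]=17 > arr[4]=7
(1, 5): arr[1]=17 > arr[5]=11
(1, 7): arr[1]=17 > arr[7]=5
(2, 3): arr[2]=20 > arr[3]=12
(2, 4): arr[2]=20 > arr[4]=7
(2, 5): arr[2]=20 > arr[5]=11
(2, 6): arr[2]=20 > arr[6]=18
(2, 7): arr[2]=20 > arr[7]=5
(3, 4): arr[3]=12 > arr[4]=7
(3, 5): arr[3]=12 > arr[5]=11
(3, 7): arr[3]=12 > arr[7]=5
(4, 7): arr[4]=7 > arr[7]=5
(5, 7): arr[5]=11 > arr[7]=5
(6, 7): arr[6]=18 > arr[7]=5

Total inversions: 15

The array has 15 inversion(s): (1,3), (1,4), (1,5), (1,7), (2,3), (2,4), (2,5), (2,6), (2,7), (3,4), (3,5), (3,7), (4,7), (5,7), (6,7). Each pair (i,j) satisfies i < j and arr[i] > arr[j].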